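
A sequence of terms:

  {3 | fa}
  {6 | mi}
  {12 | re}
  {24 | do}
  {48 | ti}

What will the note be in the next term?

Note: runs backward through the solfège scale do→ti, so fa, mi, re, do, ti → la.

la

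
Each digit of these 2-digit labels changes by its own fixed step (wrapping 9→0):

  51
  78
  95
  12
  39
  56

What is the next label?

First digit — +2 each step, mod 10: 5, 7, 9, 1, 3, 5 → 7.
Second digit — −3 each step, mod 10: 1, 8, 5, 2, 9, 6 → 3.
Putting it together: 73.

73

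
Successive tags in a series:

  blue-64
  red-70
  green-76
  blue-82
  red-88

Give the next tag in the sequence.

For the colour, repeats blue → red → green: blue, red, green, blue, red → green.
Second component: +6 each step, so 64, 70, 76, 82, 88 → 94.
So the next tag is green-94.

green-94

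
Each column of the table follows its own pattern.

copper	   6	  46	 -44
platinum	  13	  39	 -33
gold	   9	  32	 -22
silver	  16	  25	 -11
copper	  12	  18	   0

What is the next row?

Metal: repeats copper → platinum → gold → silver, so copper, platinum, gold, silver, copper → platinum.
Second component: 6, 13, 9, 16, 12 → 19 (alternating steps +7, −4, +7, −4, …).
Third component: −7 each step, so 46, 39, 32, 25, 18 → 11.
Fourth component: +11 each step, so -44, -33, -22, -11, 0 → 11.
Combining the parts gives platinum  19  11  11.

platinum  19  11  11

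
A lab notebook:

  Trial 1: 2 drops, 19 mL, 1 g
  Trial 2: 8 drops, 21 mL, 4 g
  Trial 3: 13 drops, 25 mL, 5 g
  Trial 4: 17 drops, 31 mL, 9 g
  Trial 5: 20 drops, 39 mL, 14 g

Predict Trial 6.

Drops: 2, 8, 13, 17, 20 → 22 (differences are 6, 5, 4, … (decreasing by 1 each time)).
ML — differences are 2, 4, 6, … (increasing by 2 each time): 19, 21, 25, 31, 39 → 49.
G: each term is the sum of the two before it; 1, 4, 5, 9, 14 → 23.
Combining the parts gives 22 drops, 49 mL, 23 g.

22 drops, 49 mL, 23 g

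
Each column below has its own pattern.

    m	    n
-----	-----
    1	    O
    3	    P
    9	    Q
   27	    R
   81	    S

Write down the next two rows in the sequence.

Column m — ×3 each step: 1, 3, 9, 27, 81 → 243 → 729.
Column n: O, P, Q, R, S → T → U (letters move forward 1 place in the alphabet).
Putting the parts together: 243  T and then 729  U.

243  T; 729  U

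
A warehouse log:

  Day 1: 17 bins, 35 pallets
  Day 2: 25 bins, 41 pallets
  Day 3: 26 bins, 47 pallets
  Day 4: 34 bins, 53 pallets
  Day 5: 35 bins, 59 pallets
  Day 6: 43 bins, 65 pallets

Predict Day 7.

Bins goes 17, 25, 26, 34, 35, 43 → 44 (alternating steps +8, +1, +8, +1, …).
For the pallets, +6 each step: 35, 41, 47, 53, 59, 65 → 71.
Combining the parts gives 44 bins, 71 pallets.

44 bins, 71 pallets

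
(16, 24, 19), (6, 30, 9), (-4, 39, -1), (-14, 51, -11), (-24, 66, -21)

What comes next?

First component: −10 each step; 16, 6, -4, -14, -24 → -34.
Second component: 24, 30, 39, 51, 66 → 84 (differences are 6, 9, 12, … (increasing by 3 each time)).
Third component: always 3 more than the first component, so 19, 9, -1, -11, -21 → -31.
Putting it together: (-34, 84, -31).

(-34, 84, -31)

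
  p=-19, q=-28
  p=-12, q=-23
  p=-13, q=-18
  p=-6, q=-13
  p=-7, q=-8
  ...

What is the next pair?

p=0, q=-3

P: -19, -12, -13, -6, -7 → 0 (alternating steps +7, −1, +7, −1, …).
Q goes -28, -23, -18, -13, -8 → -3 (+5 each step).
So the next pair is p=0, q=-3.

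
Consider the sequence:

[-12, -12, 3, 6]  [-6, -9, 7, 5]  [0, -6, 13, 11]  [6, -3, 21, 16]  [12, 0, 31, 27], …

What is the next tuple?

First part — +6 each step: -12, -6, 0, 6, 12 → 18.
Second part: -12, -9, -6, -3, 0 → 3 (+3 each step).
Third part: differences are 4, 6, 8, … (increasing by 2 each time); 3, 7, 13, 21, 31 → 43.
Fourth part — each term is the sum of the two before it: 6, 5, 11, 16, 27 → 43.
So the next tuple is [18, 3, 43, 43].

[18, 3, 43, 43]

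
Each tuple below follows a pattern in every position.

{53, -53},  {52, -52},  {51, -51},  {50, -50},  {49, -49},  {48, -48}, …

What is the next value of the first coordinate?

47

First coordinate goes 53, 52, 51, 50, 49, 48 → 47 (−1 each step).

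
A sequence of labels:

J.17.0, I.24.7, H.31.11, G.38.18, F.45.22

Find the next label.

E.52.29

For the letter, letters move back 1 place in the alphabet: J, I, H, G, F → E.
Second component: +7 each step; 17, 24, 31, 38, 45 → 52.
Third component goes 0, 7, 11, 18, 22 → 29 (alternating steps +7, +4, +7, +4, …).
Combining the parts gives E.52.29.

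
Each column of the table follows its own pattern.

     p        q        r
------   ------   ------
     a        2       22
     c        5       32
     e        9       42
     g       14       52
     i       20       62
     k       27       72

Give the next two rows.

Column p: letters move forward 2 places in the alphabet, so a, c, e, g, i, k → m → o.
Column q — differences are 3, 4, 5, … (increasing by 1 each time): 2, 5, 9, 14, 20, 27 → 35 → 44.
Column r: 22, 32, 42, 52, 62, 72 → 82 → 92 (+10 each step).
Putting the parts together: m  35  82 and then o  44  92.

m  35  82; o  44  92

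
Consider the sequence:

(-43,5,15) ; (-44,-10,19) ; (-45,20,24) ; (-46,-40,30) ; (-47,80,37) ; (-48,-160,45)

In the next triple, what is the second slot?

320

For the first slot, −1 each step: -43, -44, -45, -46, -47, -48 → -49.
Second slot: ×(-2) each step; 5, -10, 20, -40, 80, -160 → 320.
Third slot: 15, 19, 24, 30, 37, 45 → 54 (differences are 4, 5, 6, … (increasing by 1 each time)).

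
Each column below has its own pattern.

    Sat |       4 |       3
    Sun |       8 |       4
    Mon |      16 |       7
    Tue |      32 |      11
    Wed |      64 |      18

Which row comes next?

Thu  128  29

Day goes Sat, Sun, Mon, Tue, Wed → Thu (runs through the weekdays Mon→Sun).
Second component: ×2 each step, so 4, 8, 16, 32, 64 → 128.
For the third component, each term is the sum of the two before it: 3, 4, 7, 11, 18 → 29.
Putting it together: Thu  128  29.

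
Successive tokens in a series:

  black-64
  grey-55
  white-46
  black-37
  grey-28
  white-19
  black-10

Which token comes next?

grey-1

Shade: repeats black → grey → white, so black, grey, white, black, grey, white, black → grey.
Second component: −9 each step; 64, 55, 46, 37, 28, 19, 10 → 1.
Putting it together: grey-1.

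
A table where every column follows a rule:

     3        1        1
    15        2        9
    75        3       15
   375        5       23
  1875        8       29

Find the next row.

9375  13  37

First component: ×5 each step; 3, 15, 75, 375, 1875 → 9375.
Second component: 1, 2, 3, 5, 8 → 13 (each term is the sum of the two before it).
Third component: alternating steps +8, +6, +8, +6, …; 1, 9, 15, 23, 29 → 37.
Putting it together: 9375  13  37.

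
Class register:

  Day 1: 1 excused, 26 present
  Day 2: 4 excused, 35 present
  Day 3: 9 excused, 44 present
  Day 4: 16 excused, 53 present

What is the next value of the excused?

25

Excused goes 1, 4, 9, 16 → 25 (perfect squares: 1², 2², 3², …).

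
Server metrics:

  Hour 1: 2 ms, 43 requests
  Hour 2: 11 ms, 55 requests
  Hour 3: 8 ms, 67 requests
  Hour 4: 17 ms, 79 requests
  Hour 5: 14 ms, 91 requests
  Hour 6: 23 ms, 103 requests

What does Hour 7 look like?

Ms — alternating steps +9, −3, +9, −3, …: 2, 11, 8, 17, 14, 23 → 20.
Requests: +12 each step; 43, 55, 67, 79, 91, 103 → 115.
Putting it together: 20 ms, 115 requests.

20 ms, 115 requests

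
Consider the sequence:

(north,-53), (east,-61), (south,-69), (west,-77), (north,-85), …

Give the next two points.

Direction: repeats north → east → south → west; north, east, south, west, north → east → south.
Second slot: −8 each step; -53, -61, -69, -77, -85 → -93 → -101.
So the next two points are (east,-93) and (south,-101).

(east,-93), (south,-101)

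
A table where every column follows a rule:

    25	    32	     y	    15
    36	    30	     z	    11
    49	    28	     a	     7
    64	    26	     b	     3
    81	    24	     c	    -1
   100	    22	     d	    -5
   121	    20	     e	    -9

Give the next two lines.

First component: perfect squares: 5², 6², 7², …, so 25, 36, 49, 64, 81, 100, 121 → 144 → 169.
For the second component, −2 each step: 32, 30, 28, 26, 24, 22, 20 → 18 → 16.
Letter — letters move forward 1 place in the alphabet, wrapping Z→A: y, z, a, b, c, d, e → f → g.
Fourth component: −4 each step, so 15, 11, 7, 3, -1, -5, -9 → -13 → -17.
So the next two lines are 144  18  f  -13 and 169  16  g  -17.

144  18  f  -13; 169  16  g  -17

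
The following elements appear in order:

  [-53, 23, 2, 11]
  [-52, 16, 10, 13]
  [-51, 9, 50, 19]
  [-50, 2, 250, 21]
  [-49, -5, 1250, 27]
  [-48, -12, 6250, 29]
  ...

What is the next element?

[-47, -19, 31250, 35]

For the first coordinate, +1 each step: -53, -52, -51, -50, -49, -48 → -47.
Second coordinate: 23, 16, 9, 2, -5, -12 → -19 (−7 each step).
For the third coordinate, ×5 each step: 2, 10, 50, 250, 1250, 6250 → 31250.
Fourth coordinate goes 11, 13, 19, 21, 27, 29 → 35 (alternating steps +2, +6, +2, +6, …).
Combining the parts gives [-47, -19, 31250, 35].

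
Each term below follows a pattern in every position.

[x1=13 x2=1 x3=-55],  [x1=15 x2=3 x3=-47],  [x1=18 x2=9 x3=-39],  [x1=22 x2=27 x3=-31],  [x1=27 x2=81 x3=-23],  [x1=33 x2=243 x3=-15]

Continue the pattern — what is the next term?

[x1=40 x2=729 x3=-7]

For the x1, differences are 2, 3, 4, … (increasing by 1 each time): 13, 15, 18, 22, 27, 33 → 40.
For the x2, ×3 each step: 1, 3, 9, 27, 81, 243 → 729.
X3: +8 each step; -55, -47, -39, -31, -23, -15 → -7.
Combining the parts gives [x1=40 x2=729 x3=-7].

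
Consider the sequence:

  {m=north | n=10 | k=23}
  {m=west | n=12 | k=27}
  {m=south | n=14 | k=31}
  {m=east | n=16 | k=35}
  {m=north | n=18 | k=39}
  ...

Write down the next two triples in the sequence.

{m=west | n=20 | k=43}, {m=south | n=22 | k=47}

For the m, repeats north → west → south → east: north, west, south, east, north → west → south.
For the n, +2 each step: 10, 12, 14, 16, 18 → 20 → 22.
K: 23, 27, 31, 35, 39 → 43 → 47 (+4 each step).
Putting the parts together: {m=west | n=20 | k=43} and then {m=south | n=22 | k=47}.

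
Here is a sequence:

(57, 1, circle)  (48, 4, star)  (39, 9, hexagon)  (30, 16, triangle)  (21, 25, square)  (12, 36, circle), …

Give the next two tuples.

First component: −9 each step, so 57, 48, 39, 30, 21, 12 → 3 → -6.
Second component goes 1, 4, 9, 16, 25, 36 → 49 → 64 (perfect squares: 1², 2², 3², …).
Shape — repeats circle → star → hexagon → triangle → square: circle, star, hexagon, triangle, square, circle → star → hexagon.
So the next two tuples are (3, 49, star) and (-6, 64, hexagon).

(3, 49, star), (-6, 64, hexagon)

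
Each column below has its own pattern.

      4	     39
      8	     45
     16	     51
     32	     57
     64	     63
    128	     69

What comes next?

256  75

First component: ×2 each step; 4, 8, 16, 32, 64, 128 → 256.
Second component: 39, 45, 51, 57, 63, 69 → 75 (+6 each step).
Putting it together: 256  75.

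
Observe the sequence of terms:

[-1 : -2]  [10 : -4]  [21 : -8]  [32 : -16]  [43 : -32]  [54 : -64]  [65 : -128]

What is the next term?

[76 : -256]

First coordinate goes -1, 10, 21, 32, 43, 54, 65 → 76 (+11 each step).
Second coordinate: -2, -4, -8, -16, -32, -64, -128 → -256 (×2 each step).
Putting it together: [76 : -256].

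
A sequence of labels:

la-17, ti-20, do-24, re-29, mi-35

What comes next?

Note — runs through the solfège scale do→ti: la, ti, do, re, mi → fa.
Second component: 17, 20, 24, 29, 35 → 42 (differences are 3, 4, 5, … (increasing by 1 each time)).
So the next label is fa-42.

fa-42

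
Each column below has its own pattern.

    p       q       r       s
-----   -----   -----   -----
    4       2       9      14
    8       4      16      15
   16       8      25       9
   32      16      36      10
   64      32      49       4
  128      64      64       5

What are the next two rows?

Column p: ×2 each step, so 4, 8, 16, 32, 64, 128 → 256 → 512.
Column q — ×2 each step: 2, 4, 8, 16, 32, 64 → 128 → 256.
Column r — perfect squares: 3², 4², 5², …: 9, 16, 25, 36, 49, 64 → 81 → 100.
For the column s, alternating steps +1, −6, +1, −6, …: 14, 15, 9, 10, 4, 5 → -1 → 0.
So the next two rows are 256  128  81  -1 and 512  256  100  0.

256  128  81  -1; 512  256  100  0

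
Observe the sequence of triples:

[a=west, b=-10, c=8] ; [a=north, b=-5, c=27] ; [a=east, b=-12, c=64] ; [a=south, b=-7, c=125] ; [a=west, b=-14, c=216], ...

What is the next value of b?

B: alternating steps +5, −7, +5, −7, …; -10, -5, -12, -7, -14 → -9.

-9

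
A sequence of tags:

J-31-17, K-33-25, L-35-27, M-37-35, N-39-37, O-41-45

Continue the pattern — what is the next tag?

P-43-47

Letter: letters move forward 1 place in the alphabet; J, K, L, M, N, O → P.
Second component: +2 each step, so 31, 33, 35, 37, 39, 41 → 43.
Third component: alternating steps +8, +2, +8, +2, …, so 17, 25, 27, 35, 37, 45 → 47.
So the next tag is P-43-47.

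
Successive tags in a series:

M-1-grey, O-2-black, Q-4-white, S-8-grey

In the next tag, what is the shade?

For the shade, repeats grey → black → white: grey, black, white, grey → black.

black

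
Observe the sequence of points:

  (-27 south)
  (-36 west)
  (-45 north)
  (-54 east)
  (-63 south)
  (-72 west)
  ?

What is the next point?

(-81 north)

First component — −9 each step: -27, -36, -45, -54, -63, -72 → -81.
Direction — repeats south → west → north → east: south, west, north, east, south, west → north.
Combining the parts gives (-81 north).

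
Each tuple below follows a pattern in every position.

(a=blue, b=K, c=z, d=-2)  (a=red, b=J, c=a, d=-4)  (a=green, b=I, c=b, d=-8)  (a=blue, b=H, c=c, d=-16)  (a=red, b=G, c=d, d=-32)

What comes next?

(a=green, b=F, c=e, d=-64)

A: repeats blue → red → green, so blue, red, green, blue, red → green.
B: K, J, I, H, G → F (letters move back 1 place in the alphabet).
C: letters move forward 1 place in the alphabet, wrapping Z→A, so z, a, b, c, d → e.
D — ×2 each step: -2, -4, -8, -16, -32 → -64.
Putting it together: (a=green, b=F, c=e, d=-64).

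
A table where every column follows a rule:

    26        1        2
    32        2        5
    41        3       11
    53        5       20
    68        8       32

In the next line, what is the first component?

First component — differences are 6, 9, 12, … (increasing by 3 each time): 26, 32, 41, 53, 68 → 86.
Second component — each term is the sum of the two before it: 1, 2, 3, 5, 8 → 13.
For the third component, differences are 3, 6, 9, … (increasing by 3 each time): 2, 5, 11, 20, 32 → 47.

86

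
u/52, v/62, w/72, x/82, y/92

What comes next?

z/102

Letter goes u, v, w, x, y → z (letters move forward 1 place in the alphabet).
Second component: +10 each step; 52, 62, 72, 82, 92 → 102.
So the next label is z/102.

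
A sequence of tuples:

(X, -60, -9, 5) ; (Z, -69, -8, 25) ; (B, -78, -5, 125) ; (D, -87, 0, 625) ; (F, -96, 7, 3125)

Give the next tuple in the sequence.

Letter: letters move forward 2 places in the alphabet, wrapping Z→A, so X, Z, B, D, F → H.
Second entry: −9 each step; -60, -69, -78, -87, -96 → -105.
Third entry: differences are 1, 3, 5, … (increasing by 2 each time); -9, -8, -5, 0, 7 → 16.
Fourth entry — ×5 each step: 5, 25, 125, 625, 3125 → 15625.
So the next tuple is (H, -105, 16, 15625).

(H, -105, 16, 15625)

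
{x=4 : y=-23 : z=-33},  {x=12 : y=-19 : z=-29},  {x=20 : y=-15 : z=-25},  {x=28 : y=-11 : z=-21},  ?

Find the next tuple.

{x=36 : y=-7 : z=-17}

X: +8 each step, so 4, 12, 20, 28 → 36.
Y: +4 each step; -23, -19, -15, -11 → -7.
Z: -33, -29, -25, -21 → -17 (always 10 less than the y).
Combining the parts gives {x=36 : y=-7 : z=-17}.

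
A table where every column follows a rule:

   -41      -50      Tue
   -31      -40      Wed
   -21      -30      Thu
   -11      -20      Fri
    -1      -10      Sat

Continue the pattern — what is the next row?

9  0  Sun

First component: -41, -31, -21, -11, -1 → 9 (+10 each step).
Second component — always 9 less than the first component: -50, -40, -30, -20, -10 → 0.
Day: runs through the weekdays Mon→Sun; Tue, Wed, Thu, Fri, Sat → Sun.
Putting it together: 9  0  Sun.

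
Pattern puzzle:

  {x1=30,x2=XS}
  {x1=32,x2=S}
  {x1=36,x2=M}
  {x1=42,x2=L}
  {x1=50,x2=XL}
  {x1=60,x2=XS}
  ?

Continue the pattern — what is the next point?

{x1=72,x2=S}

X1: 30, 32, 36, 42, 50, 60 → 72 (differences are 2, 4, 6, … (increasing by 2 each time)).
X2 goes XS, S, M, L, XL, XS → S (repeats XS → S → M → L → XL).
Putting it together: {x1=72,x2=S}.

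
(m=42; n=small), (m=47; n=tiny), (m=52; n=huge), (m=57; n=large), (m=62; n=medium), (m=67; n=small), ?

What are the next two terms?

M goes 42, 47, 52, 57, 62, 67 → 72 → 77 (+5 each step).
N: small, tiny, huge, large, medium, small → tiny → huge (repeats small → tiny → huge → large → medium).
So the next two terms are (m=72; n=tiny) and (m=77; n=huge).

(m=72; n=tiny), (m=77; n=huge)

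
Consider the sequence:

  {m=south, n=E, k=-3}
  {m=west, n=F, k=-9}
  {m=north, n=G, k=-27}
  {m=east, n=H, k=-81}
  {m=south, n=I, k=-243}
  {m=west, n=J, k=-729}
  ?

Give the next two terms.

M: repeats south → west → north → east, so south, west, north, east, south, west → north → east.
N: letters move forward 1 place in the alphabet; E, F, G, H, I, J → K → L.
K: ×3 each step; -3, -9, -27, -81, -243, -729 → -2187 → -6561.
So the next two terms are {m=north, n=K, k=-2187} and {m=east, n=L, k=-6561}.

{m=north, n=K, k=-2187}, {m=east, n=L, k=-6561}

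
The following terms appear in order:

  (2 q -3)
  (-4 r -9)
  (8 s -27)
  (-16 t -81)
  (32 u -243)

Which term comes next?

(-64 v -729)

First component — ×(-2) each step: 2, -4, 8, -16, 32 → -64.
Letter: letters move forward 1 place in the alphabet, so q, r, s, t, u → v.
Third component: -3, -9, -27, -81, -243 → -729 (×3 each step).
Combining the parts gives (-64 v -729).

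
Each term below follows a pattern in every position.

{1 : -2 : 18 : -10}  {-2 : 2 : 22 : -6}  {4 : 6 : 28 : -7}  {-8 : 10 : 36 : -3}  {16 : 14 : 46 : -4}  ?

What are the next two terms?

{-32 : 18 : 58 : 0}, {64 : 22 : 72 : -1}

First entry — ×(-2) each step: 1, -2, 4, -8, 16 → -32 → 64.
Second entry — +4 each step: -2, 2, 6, 10, 14 → 18 → 22.
For the third entry, differences are 4, 6, 8, … (increasing by 2 each time): 18, 22, 28, 36, 46 → 58 → 72.
Fourth entry: alternating steps +4, −1, +4, −1, …, so -10, -6, -7, -3, -4 → 0 → -1.
Putting the parts together: {-32 : 18 : 58 : 0} and then {64 : 22 : 72 : -1}.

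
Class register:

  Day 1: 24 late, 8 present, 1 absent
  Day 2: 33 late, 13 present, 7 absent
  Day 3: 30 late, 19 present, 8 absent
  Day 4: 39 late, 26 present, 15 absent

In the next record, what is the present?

Present — differences are 5, 6, 7, … (increasing by 1 each time): 8, 13, 19, 26 → 34.

34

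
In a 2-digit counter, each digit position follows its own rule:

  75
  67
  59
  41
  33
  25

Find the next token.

17

For the first digit, −1 each step, mod 10: 7, 6, 5, 4, 3, 2 → 1.
For the second digit, +2 each step, mod 10: 5, 7, 9, 1, 3, 5 → 7.
Combining the parts gives 17.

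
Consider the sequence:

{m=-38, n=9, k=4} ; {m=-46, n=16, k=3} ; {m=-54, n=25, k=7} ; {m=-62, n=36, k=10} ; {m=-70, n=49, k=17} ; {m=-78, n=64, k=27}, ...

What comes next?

M: -38, -46, -54, -62, -70, -78 → -86 (−8 each step).
For the n, perfect squares: 3², 4², 5², …: 9, 16, 25, 36, 49, 64 → 81.
K goes 4, 3, 7, 10, 17, 27 → 44 (each term is the sum of the two before it).
Putting it together: {m=-86, n=81, k=44}.

{m=-86, n=81, k=44}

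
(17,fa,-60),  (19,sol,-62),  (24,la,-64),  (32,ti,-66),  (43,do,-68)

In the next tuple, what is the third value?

Third value goes -60, -62, -64, -66, -68 → -70 (−2 each step).

-70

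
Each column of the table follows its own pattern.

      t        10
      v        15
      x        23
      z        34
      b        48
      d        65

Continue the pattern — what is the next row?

f  85

Letter: letters move forward 2 places in the alphabet, wrapping Z→A, so t, v, x, z, b, d → f.
Second component: 10, 15, 23, 34, 48, 65 → 85 (differences are 5, 8, 11, … (increasing by 3 each time)).
Putting it together: f  85.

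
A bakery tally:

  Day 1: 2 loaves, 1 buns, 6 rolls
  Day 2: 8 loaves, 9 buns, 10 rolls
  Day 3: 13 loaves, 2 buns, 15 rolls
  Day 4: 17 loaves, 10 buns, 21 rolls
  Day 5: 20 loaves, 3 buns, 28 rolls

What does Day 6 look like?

Loaves: differences are 6, 5, 4, … (decreasing by 1 each time), so 2, 8, 13, 17, 20 → 22.
Buns: alternating steps +8, −7, +8, −7, …, so 1, 9, 2, 10, 3 → 11.
Rolls: differences are 4, 5, 6, … (increasing by 1 each time), so 6, 10, 15, 21, 28 → 36.
Combining the parts gives 22 loaves, 11 buns, 36 rolls.

22 loaves, 11 buns, 36 rolls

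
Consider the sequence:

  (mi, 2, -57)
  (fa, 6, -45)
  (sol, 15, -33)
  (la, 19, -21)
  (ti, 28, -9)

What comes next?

(do, 32, 3)

Note: runs through the solfège scale do→ti; mi, fa, sol, la, ti → do.
Second component: alternating steps +4, +9, +4, +9, …; 2, 6, 15, 19, 28 → 32.
Third component goes -57, -45, -33, -21, -9 → 3 (+12 each step).
Combining the parts gives (do, 32, 3).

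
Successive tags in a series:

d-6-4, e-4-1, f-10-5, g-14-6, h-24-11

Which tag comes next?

i-38-17

Letter goes d, e, f, g, h → i (letters move forward 1 place in the alphabet).
Second component — each term is the sum of the two before it: 6, 4, 10, 14, 24 → 38.
Third component: each term is the sum of the two before it, so 4, 1, 5, 6, 11 → 17.
So the next tag is i-38-17.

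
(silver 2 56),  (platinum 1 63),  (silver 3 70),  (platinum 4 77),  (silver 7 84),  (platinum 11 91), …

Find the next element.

For the metal, alternates silver ↔ platinum: silver, platinum, silver, platinum, silver, platinum → silver.
Second part — each term is the sum of the two before it: 2, 1, 3, 4, 7, 11 → 18.
Third part goes 56, 63, 70, 77, 84, 91 → 98 (+7 each step).
So the next element is (silver 18 98).

(silver 18 98)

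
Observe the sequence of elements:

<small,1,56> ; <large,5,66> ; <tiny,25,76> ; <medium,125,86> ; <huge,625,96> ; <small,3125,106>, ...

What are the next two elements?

<large,15625,116>, <tiny,78125,126>

Size — repeats small → large → tiny → medium → huge: small, large, tiny, medium, huge, small → large → tiny.
Second component — ×5 each step: 1, 5, 25, 125, 625, 3125 → 15625 → 78125.
Third component: 56, 66, 76, 86, 96, 106 → 116 → 126 (+10 each step).
So the next two elements are <large,15625,116> and <tiny,78125,126>.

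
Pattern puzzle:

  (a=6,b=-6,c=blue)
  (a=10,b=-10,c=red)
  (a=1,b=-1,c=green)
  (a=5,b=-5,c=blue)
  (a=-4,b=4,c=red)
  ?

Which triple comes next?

(a=0,b=0,c=green)

A: 6, 10, 1, 5, -4 → 0 (alternating steps +4, −9, +4, −9, …).
B goes -6, -10, -1, -5, 4 → 0 (always the negative of the a).
C: repeats blue → red → green, so blue, red, green, blue, red → green.
Combining the parts gives (a=0,b=0,c=green).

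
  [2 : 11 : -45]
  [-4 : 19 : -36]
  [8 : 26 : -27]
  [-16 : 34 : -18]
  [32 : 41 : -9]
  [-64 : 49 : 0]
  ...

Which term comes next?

[128 : 56 : 9]

First slot: 2, -4, 8, -16, 32, -64 → 128 (×(-2) each step).
Second slot goes 11, 19, 26, 34, 41, 49 → 56 (alternating steps +8, +7, +8, +7, …).
Third slot — +9 each step: -45, -36, -27, -18, -9, 0 → 9.
Combining the parts gives [128 : 56 : 9].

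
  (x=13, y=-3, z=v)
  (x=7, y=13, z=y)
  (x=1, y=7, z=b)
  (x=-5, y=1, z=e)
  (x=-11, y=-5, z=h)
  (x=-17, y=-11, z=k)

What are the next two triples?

X: −6 each step, so 13, 7, 1, -5, -11, -17 → -23 → -29.
Y: always the previous value of the x; -3, 13, 7, 1, -5, -11 → -17 → -23.
Z goes v, y, b, e, h, k → n → q (letters move forward 3 places in the alphabet, wrapping Z→A).
So the next two triples are (x=-23, y=-17, z=n) and (x=-29, y=-23, z=q).

(x=-23, y=-17, z=n), (x=-29, y=-23, z=q)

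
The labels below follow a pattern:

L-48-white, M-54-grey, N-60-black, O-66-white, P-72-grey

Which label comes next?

Q-78-black

Letter: L, M, N, O, P → Q (letters move forward 1 place in the alphabet).
Second component: +6 each step; 48, 54, 60, 66, 72 → 78.
Shade — repeats white → grey → black: white, grey, black, white, grey → black.
So the next label is Q-78-black.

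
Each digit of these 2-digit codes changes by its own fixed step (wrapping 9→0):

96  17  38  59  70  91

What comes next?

12

For the first digit, +2 each step, mod 10: 9, 1, 3, 5, 7, 9 → 1.
Second digit: +1 each step, mod 10; 6, 7, 8, 9, 0, 1 → 2.
So the next code is 12.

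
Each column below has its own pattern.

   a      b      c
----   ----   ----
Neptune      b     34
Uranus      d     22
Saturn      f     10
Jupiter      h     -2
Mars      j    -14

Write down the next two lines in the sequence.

For the column a, runs backward through the planets Mercury→Neptune: Neptune, Uranus, Saturn, Jupiter, Mars → Earth → Venus.
Column b: letters move forward 2 places in the alphabet; b, d, f, h, j → l → n.
Column c: −12 each step; 34, 22, 10, -2, -14 → -26 → -38.
So the next two lines are Earth  l  -26 and Venus  n  -38.

Earth  l  -26; Venus  n  -38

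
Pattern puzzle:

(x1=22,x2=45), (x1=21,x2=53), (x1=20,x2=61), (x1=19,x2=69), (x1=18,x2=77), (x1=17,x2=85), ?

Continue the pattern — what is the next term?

X1 goes 22, 21, 20, 19, 18, 17 → 16 (−1 each step).
X2: 45, 53, 61, 69, 77, 85 → 93 (+8 each step).
Combining the parts gives (x1=16,x2=93).

(x1=16,x2=93)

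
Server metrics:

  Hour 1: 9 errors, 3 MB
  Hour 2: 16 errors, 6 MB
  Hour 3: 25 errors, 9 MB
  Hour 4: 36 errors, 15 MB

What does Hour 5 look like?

49 errors, 24 MB

For the errors, perfect squares: 3², 4², 5², …: 9, 16, 25, 36 → 49.
MB: each term is the sum of the two before it, so 3, 6, 9, 15 → 24.
So the next record is 49 errors, 24 MB.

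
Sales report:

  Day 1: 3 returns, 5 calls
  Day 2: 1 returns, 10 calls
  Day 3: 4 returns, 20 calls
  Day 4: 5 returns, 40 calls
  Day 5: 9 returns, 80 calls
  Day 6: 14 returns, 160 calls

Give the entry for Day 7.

Returns: each term is the sum of the two before it, so 3, 1, 4, 5, 9, 14 → 23.
Calls: 5, 10, 20, 40, 80, 160 → 320 (×2 each step).
Combining the parts gives 23 returns, 320 calls.

23 returns, 320 calls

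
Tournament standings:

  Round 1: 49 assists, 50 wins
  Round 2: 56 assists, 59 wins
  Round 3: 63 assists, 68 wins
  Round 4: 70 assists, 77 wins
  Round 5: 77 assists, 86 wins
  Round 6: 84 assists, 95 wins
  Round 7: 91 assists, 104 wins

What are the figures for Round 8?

For the assists, +7 each step: 49, 56, 63, 70, 77, 84, 91 → 98.
Wins — +9 each step: 50, 59, 68, 77, 86, 95, 104 → 113.
Putting it together: 98 assists, 113 wins.

98 assists, 113 wins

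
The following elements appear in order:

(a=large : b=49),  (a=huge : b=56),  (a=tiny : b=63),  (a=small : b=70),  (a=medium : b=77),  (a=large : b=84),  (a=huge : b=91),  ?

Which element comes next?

A: repeats large → huge → tiny → small → medium, so large, huge, tiny, small, medium, large, huge → tiny.
B: 49, 56, 63, 70, 77, 84, 91 → 98 (+7 each step).
Combining the parts gives (a=tiny : b=98).

(a=tiny : b=98)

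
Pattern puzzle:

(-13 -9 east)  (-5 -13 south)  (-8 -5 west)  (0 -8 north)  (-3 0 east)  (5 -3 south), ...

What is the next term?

(2 5 west)

For the first part, alternating steps +8, −3, +8, −3, …: -13, -5, -8, 0, -3, 5 → 2.
Second part: always the previous value of the first part, so -9, -13, -5, -8, 0, -3 → 5.
Direction goes east, south, west, north, east, south → west (repeats east → south → west → north).
So the next term is (2 5 west).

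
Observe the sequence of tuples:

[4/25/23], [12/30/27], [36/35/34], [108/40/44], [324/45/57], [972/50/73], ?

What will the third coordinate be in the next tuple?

92

Third coordinate: differences are 4, 7, 10, … (increasing by 3 each time), so 23, 27, 34, 44, 57, 73 → 92.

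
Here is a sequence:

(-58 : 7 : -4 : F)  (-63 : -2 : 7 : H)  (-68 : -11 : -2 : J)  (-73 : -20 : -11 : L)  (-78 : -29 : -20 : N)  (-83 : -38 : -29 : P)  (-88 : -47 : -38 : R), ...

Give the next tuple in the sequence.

First value: −5 each step, so -58, -63, -68, -73, -78, -83, -88 → -93.
Second value — −9 each step: 7, -2, -11, -20, -29, -38, -47 → -56.
Third value goes -4, 7, -2, -11, -20, -29, -38 → -47 (always the previous value of the second value).
Letter: F, H, J, L, N, P, R → T (letters move forward 2 places in the alphabet).
So the next tuple is (-93 : -56 : -47 : T).

(-93 : -56 : -47 : T)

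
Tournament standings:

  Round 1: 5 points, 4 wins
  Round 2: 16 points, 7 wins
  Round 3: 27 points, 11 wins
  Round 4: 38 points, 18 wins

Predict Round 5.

Points: 5, 16, 27, 38 → 49 (+11 each step).
Wins: each term is the sum of the two before it; 4, 7, 11, 18 → 29.
Putting it together: 49 points, 29 wins.

49 points, 29 wins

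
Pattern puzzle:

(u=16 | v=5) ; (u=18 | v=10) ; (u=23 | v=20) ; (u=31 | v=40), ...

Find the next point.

(u=42 | v=80)

U: 16, 18, 23, 31 → 42 (differences are 2, 5, 8, … (increasing by 3 each time)).
V: ×2 each step, so 5, 10, 20, 40 → 80.
So the next point is (u=42 | v=80).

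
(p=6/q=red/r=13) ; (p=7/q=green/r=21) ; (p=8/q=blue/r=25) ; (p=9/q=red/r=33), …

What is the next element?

For the p, +1 each step: 6, 7, 8, 9 → 10.
For the q, repeats red → green → blue: red, green, blue, red → green.
R: 13, 21, 25, 33 → 37 (alternating steps +8, +4, +8, +4, …).
Putting it together: (p=10/q=green/r=37).

(p=10/q=green/r=37)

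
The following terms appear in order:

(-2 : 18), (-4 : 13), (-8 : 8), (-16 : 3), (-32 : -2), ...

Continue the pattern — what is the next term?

First component: ×2 each step; -2, -4, -8, -16, -32 → -64.
Second component: −5 each step; 18, 13, 8, 3, -2 → -7.
Putting it together: (-64 : -7).

(-64 : -7)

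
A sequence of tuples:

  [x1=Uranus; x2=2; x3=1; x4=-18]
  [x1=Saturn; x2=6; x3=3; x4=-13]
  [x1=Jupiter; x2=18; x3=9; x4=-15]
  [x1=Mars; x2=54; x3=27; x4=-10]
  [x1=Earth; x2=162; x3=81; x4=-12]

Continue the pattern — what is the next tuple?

[x1=Venus; x2=486; x3=243; x4=-7]

X1: Uranus, Saturn, Jupiter, Mars, Earth → Venus (runs backward through the planets Mercury→Neptune).
For the x2, ×3 each step: 2, 6, 18, 54, 162 → 486.
X3: ×3 each step; 1, 3, 9, 27, 81 → 243.
X4: alternating steps +5, −2, +5, −2, …; -18, -13, -15, -10, -12 → -7.
So the next tuple is [x1=Venus; x2=486; x3=243; x4=-7].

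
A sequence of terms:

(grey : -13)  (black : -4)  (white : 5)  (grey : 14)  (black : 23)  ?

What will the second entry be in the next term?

Second entry — +9 each step: -13, -4, 5, 14, 23 → 32.

32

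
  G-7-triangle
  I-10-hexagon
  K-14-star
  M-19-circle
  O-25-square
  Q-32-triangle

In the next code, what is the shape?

Shape: repeats triangle → hexagon → star → circle → square, so triangle, hexagon, star, circle, square, triangle → hexagon.

hexagon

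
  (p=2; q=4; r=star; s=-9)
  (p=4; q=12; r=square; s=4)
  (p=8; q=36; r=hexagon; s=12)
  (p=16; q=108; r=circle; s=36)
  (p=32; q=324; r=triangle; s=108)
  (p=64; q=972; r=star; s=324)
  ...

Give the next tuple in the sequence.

(p=128; q=2916; r=square; s=972)

P: 2, 4, 8, 16, 32, 64 → 128 (×2 each step).
Q — ×3 each step: 4, 12, 36, 108, 324, 972 → 2916.
R goes star, square, hexagon, circle, triangle, star → square (repeats star → square → hexagon → circle → triangle).
S: -9, 4, 12, 36, 108, 324 → 972 (always the previous value of the q).
Putting it together: (p=128; q=2916; r=square; s=972).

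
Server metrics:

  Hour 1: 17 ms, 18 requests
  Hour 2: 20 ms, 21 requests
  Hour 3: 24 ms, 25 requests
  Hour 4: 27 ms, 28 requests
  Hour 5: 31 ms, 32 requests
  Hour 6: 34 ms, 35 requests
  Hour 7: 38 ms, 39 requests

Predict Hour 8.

Ms: alternating steps +3, +4, +3, +4, …, so 17, 20, 24, 27, 31, 34, 38 → 41.
Requests: 18, 21, 25, 28, 32, 35, 39 → 42 (always 1 more than the ms).
So the next record is 41 ms, 42 requests.

41 ms, 42 requests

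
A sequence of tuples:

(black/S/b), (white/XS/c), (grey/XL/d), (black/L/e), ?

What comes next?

(white/M/f)

Shade: repeats black → white → grey, so black, white, grey, black → white.
Size goes S, XS, XL, L → M (runs backward through clothing sizes XS→XL).
Letter: letters move forward 1 place in the alphabet; b, c, d, e → f.
Putting it together: (white/M/f).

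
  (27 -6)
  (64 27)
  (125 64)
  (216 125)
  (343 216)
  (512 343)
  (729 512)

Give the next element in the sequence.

For the first component, perfect cubes: 3³, 4³, 5³, …: 27, 64, 125, 216, 343, 512, 729 → 1000.
Second component: always the previous value of the first component, so -6, 27, 64, 125, 216, 343, 512 → 729.
Putting it together: (1000 729).

(1000 729)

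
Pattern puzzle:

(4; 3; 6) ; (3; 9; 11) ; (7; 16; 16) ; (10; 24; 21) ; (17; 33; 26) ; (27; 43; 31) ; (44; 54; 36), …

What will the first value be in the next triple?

71

First value — each term is the sum of the two before it: 4, 3, 7, 10, 17, 27, 44 → 71.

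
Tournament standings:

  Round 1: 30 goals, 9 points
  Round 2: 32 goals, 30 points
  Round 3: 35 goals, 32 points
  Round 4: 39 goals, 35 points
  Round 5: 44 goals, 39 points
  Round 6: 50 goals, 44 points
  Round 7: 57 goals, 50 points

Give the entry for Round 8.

65 goals, 57 points

For the goals, differences are 2, 3, 4, … (increasing by 1 each time): 30, 32, 35, 39, 44, 50, 57 → 65.
Points — always the previous value of the goals: 9, 30, 32, 35, 39, 44, 50 → 57.
Putting it together: 65 goals, 57 points.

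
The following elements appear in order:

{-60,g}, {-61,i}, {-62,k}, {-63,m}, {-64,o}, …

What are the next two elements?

{-65,q}, {-66,s}

For the first coordinate, −1 each step: -60, -61, -62, -63, -64 → -65 → -66.
Letter — letters move forward 2 places in the alphabet: g, i, k, m, o → q → s.
So the next two elements are {-65,q} and {-66,s}.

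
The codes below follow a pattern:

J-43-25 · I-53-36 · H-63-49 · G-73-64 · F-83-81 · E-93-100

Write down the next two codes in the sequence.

Letter: J, I, H, G, F, E → D → C (letters move back 1 place in the alphabet).
Second component: +10 each step, so 43, 53, 63, 73, 83, 93 → 103 → 113.
Third component: perfect squares: 5², 6², 7², …, so 25, 36, 49, 64, 81, 100 → 121 → 144.
So the next two codes are D-103-121 and C-113-144.

D-103-121, C-113-144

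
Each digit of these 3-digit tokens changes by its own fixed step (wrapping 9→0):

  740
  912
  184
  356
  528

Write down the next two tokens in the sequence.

790 then 962

First digit: +2 each step, mod 10, so 7, 9, 1, 3, 5 → 7 → 9.
Second digit — −3 each step, mod 10: 4, 1, 8, 5, 2 → 9 → 6.
Third digit goes 0, 2, 4, 6, 8 → 0 → 2 (+2 each step, mod 10).
So the next two tokens are 790 and 962.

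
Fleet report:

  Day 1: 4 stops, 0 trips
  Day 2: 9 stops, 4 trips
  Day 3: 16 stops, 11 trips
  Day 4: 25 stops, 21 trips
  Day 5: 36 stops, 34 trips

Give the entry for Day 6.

49 stops, 50 trips

Stops — perfect squares: 2², 3², 4², …: 4, 9, 16, 25, 36 → 49.
Trips — differences are 4, 7, 10, … (increasing by 3 each time): 0, 4, 11, 21, 34 → 50.
So the next record is 49 stops, 50 trips.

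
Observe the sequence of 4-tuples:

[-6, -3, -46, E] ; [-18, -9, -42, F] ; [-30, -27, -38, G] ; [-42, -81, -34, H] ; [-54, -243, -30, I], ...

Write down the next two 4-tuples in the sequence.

[-66, -729, -26, J], [-78, -2187, -22, K]

First component — −12 each step: -6, -18, -30, -42, -54 → -66 → -78.
Second component: ×3 each step; -3, -9, -27, -81, -243 → -729 → -2187.
For the third component, +4 each step: -46, -42, -38, -34, -30 → -26 → -22.
Letter — letters move forward 1 place in the alphabet: E, F, G, H, I → J → K.
So the next two 4-tuples are [-66, -729, -26, J] and [-78, -2187, -22, K].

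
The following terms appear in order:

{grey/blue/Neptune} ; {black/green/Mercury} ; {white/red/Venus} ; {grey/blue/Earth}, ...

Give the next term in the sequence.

Shade: repeats grey → black → white; grey, black, white, grey → black.
For the colour, repeats blue → green → red: blue, green, red, blue → green.
Planet — runs through the planets Mercury→Neptune: Neptune, Mercury, Venus, Earth → Mars.
So the next term is {black/green/Mars}.

{black/green/Mars}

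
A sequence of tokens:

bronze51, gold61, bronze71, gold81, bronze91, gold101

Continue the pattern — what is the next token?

bronze111

For the rank, alternates bronze ↔ gold: bronze, gold, bronze, gold, bronze, gold → bronze.
Second component: +10 each step, so 51, 61, 71, 81, 91, 101 → 111.
Putting it together: bronze111.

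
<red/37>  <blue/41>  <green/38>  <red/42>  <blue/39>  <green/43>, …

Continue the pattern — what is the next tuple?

Colour: repeats red → blue → green, so red, blue, green, red, blue, green → red.
Second slot goes 37, 41, 38, 42, 39, 43 → 40 (alternating steps +4, −3, +4, −3, …).
Putting it together: <red/40>.

<red/40>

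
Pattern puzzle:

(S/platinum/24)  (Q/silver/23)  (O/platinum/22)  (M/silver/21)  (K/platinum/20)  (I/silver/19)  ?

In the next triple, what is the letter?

Letter goes S, Q, O, M, K, I → G (letters move back 2 places in the alphabet).

G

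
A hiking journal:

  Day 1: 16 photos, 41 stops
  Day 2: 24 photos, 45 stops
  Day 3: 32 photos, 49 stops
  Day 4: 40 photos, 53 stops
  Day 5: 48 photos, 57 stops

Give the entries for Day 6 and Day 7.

Photos goes 16, 24, 32, 40, 48 → 56 → 64 (+8 each step).
For the stops, +4 each step: 41, 45, 49, 53, 57 → 61 → 65.
So the next two records are 56 photos, 61 stops and 64 photos, 65 stops.

56 photos, 61 stops; 64 photos, 65 stops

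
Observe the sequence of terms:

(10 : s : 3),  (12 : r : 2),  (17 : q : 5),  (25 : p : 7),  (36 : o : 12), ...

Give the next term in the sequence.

First part: 10, 12, 17, 25, 36 → 50 (differences are 2, 5, 8, … (increasing by 3 each time)).
Letter: letters move back 1 place in the alphabet, so s, r, q, p, o → n.
Third part — each term is the sum of the two before it: 3, 2, 5, 7, 12 → 19.
Putting it together: (50 : n : 19).

(50 : n : 19)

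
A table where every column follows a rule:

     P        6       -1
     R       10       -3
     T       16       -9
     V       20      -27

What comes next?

X  26  -81

For the letter, letters move forward 2 places in the alphabet: P, R, T, V → X.
Second component: 6, 10, 16, 20 → 26 (alternating steps +4, +6, +4, +6, …).
Third component: -1, -3, -9, -27 → -81 (×3 each step).
Putting it together: X  26  -81.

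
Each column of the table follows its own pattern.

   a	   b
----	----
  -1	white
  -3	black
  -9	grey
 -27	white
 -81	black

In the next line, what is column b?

grey

Column a goes -1, -3, -9, -27, -81 → -243 (×3 each step).
For the column b, repeats white → black → grey: white, black, grey, white, black → grey.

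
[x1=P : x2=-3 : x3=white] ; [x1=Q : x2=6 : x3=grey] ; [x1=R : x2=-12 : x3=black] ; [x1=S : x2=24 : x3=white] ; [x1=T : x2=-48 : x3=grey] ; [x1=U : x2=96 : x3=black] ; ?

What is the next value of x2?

X2: ×(-2) each step, so -3, 6, -12, 24, -48, 96 → -192.

-192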